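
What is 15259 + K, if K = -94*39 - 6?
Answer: 11587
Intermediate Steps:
K = -3672 (K = -3666 - 6 = -3672)
15259 + K = 15259 - 3672 = 11587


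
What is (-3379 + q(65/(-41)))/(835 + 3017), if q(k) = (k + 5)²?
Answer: -1886833/2158404 ≈ -0.87418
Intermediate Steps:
q(k) = (5 + k)²
(-3379 + q(65/(-41)))/(835 + 3017) = (-3379 + (5 + 65/(-41))²)/(835 + 3017) = (-3379 + (5 + 65*(-1/41))²)/3852 = (-3379 + (5 - 65/41)²)*(1/3852) = (-3379 + (140/41)²)*(1/3852) = (-3379 + 19600/1681)*(1/3852) = -5660499/1681*1/3852 = -1886833/2158404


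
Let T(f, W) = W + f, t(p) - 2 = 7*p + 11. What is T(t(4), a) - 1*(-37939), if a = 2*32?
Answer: 38044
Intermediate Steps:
t(p) = 13 + 7*p (t(p) = 2 + (7*p + 11) = 2 + (11 + 7*p) = 13 + 7*p)
a = 64
T(t(4), a) - 1*(-37939) = (64 + (13 + 7*4)) - 1*(-37939) = (64 + (13 + 28)) + 37939 = (64 + 41) + 37939 = 105 + 37939 = 38044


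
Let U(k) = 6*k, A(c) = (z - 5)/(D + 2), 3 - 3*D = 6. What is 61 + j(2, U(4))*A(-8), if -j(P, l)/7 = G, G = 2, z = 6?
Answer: 47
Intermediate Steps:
D = -1 (D = 1 - 1/3*6 = 1 - 2 = -1)
A(c) = 1 (A(c) = (6 - 5)/(-1 + 2) = 1/1 = 1*1 = 1)
j(P, l) = -14 (j(P, l) = -7*2 = -14)
61 + j(2, U(4))*A(-8) = 61 - 14*1 = 61 - 14 = 47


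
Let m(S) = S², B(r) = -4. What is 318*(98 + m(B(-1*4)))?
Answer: 36252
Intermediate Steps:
318*(98 + m(B(-1*4))) = 318*(98 + (-4)²) = 318*(98 + 16) = 318*114 = 36252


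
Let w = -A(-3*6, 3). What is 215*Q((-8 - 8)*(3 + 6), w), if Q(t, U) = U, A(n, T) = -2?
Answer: 430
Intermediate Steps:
w = 2 (w = -1*(-2) = 2)
215*Q((-8 - 8)*(3 + 6), w) = 215*2 = 430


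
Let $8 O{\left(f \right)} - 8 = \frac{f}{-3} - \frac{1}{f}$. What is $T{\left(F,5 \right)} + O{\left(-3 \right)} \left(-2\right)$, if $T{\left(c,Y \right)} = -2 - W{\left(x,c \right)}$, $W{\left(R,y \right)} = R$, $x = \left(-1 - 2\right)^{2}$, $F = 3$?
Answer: $- \frac{40}{3} \approx -13.333$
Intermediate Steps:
$O{\left(f \right)} = 1 - \frac{1}{8 f} - \frac{f}{24}$ ($O{\left(f \right)} = 1 + \frac{\frac{f}{-3} - \frac{1}{f}}{8} = 1 + \frac{f \left(- \frac{1}{3}\right) - \frac{1}{f}}{8} = 1 + \frac{- \frac{f}{3} - \frac{1}{f}}{8} = 1 + \frac{- \frac{1}{f} - \frac{f}{3}}{8} = 1 - \left(\frac{1}{8 f} + \frac{f}{24}\right) = 1 - \frac{1}{8 f} - \frac{f}{24}$)
$x = 9$ ($x = \left(-3\right)^{2} = 9$)
$T{\left(c,Y \right)} = -11$ ($T{\left(c,Y \right)} = -2 - 9 = -11$)
$T{\left(F,5 \right)} + O{\left(-3 \right)} \left(-2\right) = -11 + \left(1 - \frac{1}{8 \left(-3\right)} - - \frac{1}{8}\right) \left(-2\right) = -11 + \left(1 - - \frac{1}{24} + \frac{1}{8}\right) \left(-2\right) = -11 + \left(1 + \frac{1}{24} + \frac{1}{8}\right) \left(-2\right) = -11 + \frac{7}{6} \left(-2\right) = -11 - \frac{7}{3} = - \frac{40}{3}$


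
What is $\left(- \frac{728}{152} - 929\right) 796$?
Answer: $- \frac{14122632}{19} \approx -7.433 \cdot 10^{5}$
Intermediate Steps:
$\left(- \frac{728}{152} - 929\right) 796 = \left(\left(-728\right) \frac{1}{152} - 929\right) 796 = \left(- \frac{91}{19} - 929\right) 796 = \left(- \frac{17742}{19}\right) 796 = - \frac{14122632}{19}$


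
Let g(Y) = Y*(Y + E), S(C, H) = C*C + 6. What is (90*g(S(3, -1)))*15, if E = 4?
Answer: 384750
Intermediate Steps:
S(C, H) = 6 + C**2 (S(C, H) = C**2 + 6 = 6 + C**2)
g(Y) = Y*(4 + Y) (g(Y) = Y*(Y + 4) = Y*(4 + Y))
(90*g(S(3, -1)))*15 = (90*((6 + 3**2)*(4 + (6 + 3**2))))*15 = (90*((6 + 9)*(4 + (6 + 9))))*15 = (90*(15*(4 + 15)))*15 = (90*(15*19))*15 = (90*285)*15 = 25650*15 = 384750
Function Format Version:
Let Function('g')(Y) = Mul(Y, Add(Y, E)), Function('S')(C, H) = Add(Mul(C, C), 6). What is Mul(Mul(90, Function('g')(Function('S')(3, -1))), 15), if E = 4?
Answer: 384750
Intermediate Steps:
Function('S')(C, H) = Add(6, Pow(C, 2)) (Function('S')(C, H) = Add(Pow(C, 2), 6) = Add(6, Pow(C, 2)))
Function('g')(Y) = Mul(Y, Add(4, Y)) (Function('g')(Y) = Mul(Y, Add(Y, 4)) = Mul(Y, Add(4, Y)))
Mul(Mul(90, Function('g')(Function('S')(3, -1))), 15) = Mul(Mul(90, Mul(Add(6, Pow(3, 2)), Add(4, Add(6, Pow(3, 2))))), 15) = Mul(Mul(90, Mul(Add(6, 9), Add(4, Add(6, 9)))), 15) = Mul(Mul(90, Mul(15, Add(4, 15))), 15) = Mul(Mul(90, Mul(15, 19)), 15) = Mul(Mul(90, 285), 15) = Mul(25650, 15) = 384750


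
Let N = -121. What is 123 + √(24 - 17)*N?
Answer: 123 - 121*√7 ≈ -197.14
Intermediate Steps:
123 + √(24 - 17)*N = 123 + √(24 - 17)*(-121) = 123 + √7*(-121) = 123 - 121*√7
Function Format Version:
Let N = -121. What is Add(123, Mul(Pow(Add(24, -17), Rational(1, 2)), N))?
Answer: Add(123, Mul(-121, Pow(7, Rational(1, 2)))) ≈ -197.14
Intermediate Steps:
Add(123, Mul(Pow(Add(24, -17), Rational(1, 2)), N)) = Add(123, Mul(Pow(Add(24, -17), Rational(1, 2)), -121)) = Add(123, Mul(Pow(7, Rational(1, 2)), -121)) = Add(123, Mul(-121, Pow(7, Rational(1, 2))))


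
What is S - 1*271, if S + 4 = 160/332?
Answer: -22785/83 ≈ -274.52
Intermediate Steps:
S = -292/83 (S = -4 + 160/332 = -4 + 160*(1/332) = -4 + 40/83 = -292/83 ≈ -3.5181)
S - 1*271 = -292/83 - 1*271 = -292/83 - 271 = -22785/83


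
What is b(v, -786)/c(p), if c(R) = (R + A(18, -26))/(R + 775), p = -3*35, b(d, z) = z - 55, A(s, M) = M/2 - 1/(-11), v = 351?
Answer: 6198170/1297 ≈ 4778.9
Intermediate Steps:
A(s, M) = 1/11 + M/2 (A(s, M) = M*(1/2) - 1*(-1/11) = M/2 + 1/11 = 1/11 + M/2)
b(d, z) = -55 + z
p = -105
c(R) = (-142/11 + R)/(775 + R) (c(R) = (R + (1/11 + (1/2)*(-26)))/(R + 775) = (R + (1/11 - 13))/(775 + R) = (R - 142/11)/(775 + R) = (-142/11 + R)/(775 + R))
b(v, -786)/c(p) = (-55 - 786)/(((-142/11 - 105)/(775 - 105))) = -841/(-1297/11/670) = -841/((1/670)*(-1297/11)) = -841/(-1297/7370) = -841*(-7370/1297) = 6198170/1297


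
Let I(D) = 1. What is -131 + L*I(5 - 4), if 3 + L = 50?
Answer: -84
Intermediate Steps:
L = 47 (L = -3 + 50 = 47)
-131 + L*I(5 - 4) = -131 + 47*1 = -131 + 47 = -84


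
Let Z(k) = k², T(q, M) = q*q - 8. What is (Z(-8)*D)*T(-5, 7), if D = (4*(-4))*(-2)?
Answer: 34816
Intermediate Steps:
T(q, M) = -8 + q² (T(q, M) = q² - 8 = -8 + q²)
D = 32 (D = -16*(-2) = 32)
(Z(-8)*D)*T(-5, 7) = ((-8)²*32)*(-8 + (-5)²) = (64*32)*(-8 + 25) = 2048*17 = 34816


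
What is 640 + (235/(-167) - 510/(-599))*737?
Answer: 23047605/100033 ≈ 230.40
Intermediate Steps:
640 + (235/(-167) - 510/(-599))*737 = 640 + (235*(-1/167) - 510*(-1/599))*737 = 640 + (-235/167 + 510/599)*737 = 640 - 55595/100033*737 = 640 - 40973515/100033 = 23047605/100033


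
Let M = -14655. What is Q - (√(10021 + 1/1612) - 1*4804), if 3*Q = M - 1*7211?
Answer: -7454/3 - √6510002759/806 ≈ -2584.8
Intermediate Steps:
Q = -21866/3 (Q = (-14655 - 1*7211)/3 = (-14655 - 7211)/3 = (⅓)*(-21866) = -21866/3 ≈ -7288.7)
Q - (√(10021 + 1/1612) - 1*4804) = -21866/3 - (√(10021 + 1/1612) - 1*4804) = -21866/3 - (√(10021 + 1/1612) - 4804) = -21866/3 - (√(16153853/1612) - 4804) = -21866/3 - (√6510002759/806 - 4804) = -21866/3 - (-4804 + √6510002759/806) = -21866/3 + (4804 - √6510002759/806) = -7454/3 - √6510002759/806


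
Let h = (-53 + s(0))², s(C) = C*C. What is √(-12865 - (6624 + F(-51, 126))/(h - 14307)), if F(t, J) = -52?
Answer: 93*I*√49159699/5749 ≈ 113.42*I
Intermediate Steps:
s(C) = C²
h = 2809 (h = (-53 + 0²)² = (-53 + 0)² = (-53)² = 2809)
√(-12865 - (6624 + F(-51, 126))/(h - 14307)) = √(-12865 - (6624 - 52)/(2809 - 14307)) = √(-12865 - 6572/(-11498)) = √(-12865 - 6572*(-1)/11498) = √(-12865 - 1*(-3286/5749)) = √(-12865 + 3286/5749) = √(-73957599/5749) = 93*I*√49159699/5749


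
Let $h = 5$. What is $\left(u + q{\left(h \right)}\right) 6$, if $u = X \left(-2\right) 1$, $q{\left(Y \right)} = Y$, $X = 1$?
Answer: $18$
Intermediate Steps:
$u = -2$ ($u = 1 \left(-2\right) 1 = \left(-2\right) 1 = -2$)
$\left(u + q{\left(h \right)}\right) 6 = \left(-2 + 5\right) 6 = 3 \cdot 6 = 18$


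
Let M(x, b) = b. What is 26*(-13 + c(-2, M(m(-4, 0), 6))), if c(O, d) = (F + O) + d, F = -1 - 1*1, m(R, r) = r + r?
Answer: -286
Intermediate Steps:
m(R, r) = 2*r
F = -2 (F = -1 - 1 = -2)
c(O, d) = -2 + O + d (c(O, d) = (-2 + O) + d = -2 + O + d)
26*(-13 + c(-2, M(m(-4, 0), 6))) = 26*(-13 + (-2 - 2 + 6)) = 26*(-13 + 2) = 26*(-11) = -286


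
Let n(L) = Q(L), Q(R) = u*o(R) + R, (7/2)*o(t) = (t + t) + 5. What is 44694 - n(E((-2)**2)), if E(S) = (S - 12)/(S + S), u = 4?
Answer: 312841/7 ≈ 44692.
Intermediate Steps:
o(t) = 10/7 + 4*t/7 (o(t) = 2*((t + t) + 5)/7 = 2*(2*t + 5)/7 = 2*(5 + 2*t)/7 = 10/7 + 4*t/7)
Q(R) = 40/7 + 23*R/7 (Q(R) = 4*(10/7 + 4*R/7) + R = (40/7 + 16*R/7) + R = 40/7 + 23*R/7)
E(S) = (-12 + S)/(2*S) (E(S) = (-12 + S)/((2*S)) = (-12 + S)*(1/(2*S)) = (-12 + S)/(2*S))
n(L) = 40/7 + 23*L/7
44694 - n(E((-2)**2)) = 44694 - (40/7 + 23*((-12 + (-2)**2)/(2*((-2)**2)))/7) = 44694 - (40/7 + 23*((1/2)*(-12 + 4)/4)/7) = 44694 - (40/7 + 23*((1/2)*(1/4)*(-8))/7) = 44694 - (40/7 + (23/7)*(-1)) = 44694 - (40/7 - 23/7) = 44694 - 1*17/7 = 44694 - 17/7 = 312841/7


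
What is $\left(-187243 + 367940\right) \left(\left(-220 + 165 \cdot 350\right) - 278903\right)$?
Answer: $-40001436981$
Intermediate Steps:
$\left(-187243 + 367940\right) \left(\left(-220 + 165 \cdot 350\right) - 278903\right) = 180697 \left(\left(-220 + 57750\right) - 278903\right) = 180697 \left(57530 - 278903\right) = 180697 \left(-221373\right) = -40001436981$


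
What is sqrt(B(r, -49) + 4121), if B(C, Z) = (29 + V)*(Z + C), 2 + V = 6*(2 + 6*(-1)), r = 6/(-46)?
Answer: sqrt(2102039)/23 ≈ 63.037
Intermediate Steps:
r = -3/23 (r = 6*(-1/46) = -3/23 ≈ -0.13043)
V = -26 (V = -2 + 6*(2 + 6*(-1)) = -2 + 6*(2 - 6) = -2 + 6*(-4) = -2 - 24 = -26)
B(C, Z) = 3*C + 3*Z (B(C, Z) = (29 - 26)*(Z + C) = 3*(C + Z) = 3*C + 3*Z)
sqrt(B(r, -49) + 4121) = sqrt((3*(-3/23) + 3*(-49)) + 4121) = sqrt((-9/23 - 147) + 4121) = sqrt(-3390/23 + 4121) = sqrt(91393/23) = sqrt(2102039)/23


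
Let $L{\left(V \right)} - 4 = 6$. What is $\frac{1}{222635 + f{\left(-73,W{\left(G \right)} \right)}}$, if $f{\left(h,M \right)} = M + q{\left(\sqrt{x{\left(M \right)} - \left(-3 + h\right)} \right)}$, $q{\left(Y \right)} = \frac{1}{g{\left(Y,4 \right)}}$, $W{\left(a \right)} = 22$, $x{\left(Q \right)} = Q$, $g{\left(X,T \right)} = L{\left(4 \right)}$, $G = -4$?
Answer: $\frac{10}{2226571} \approx 4.4912 \cdot 10^{-6}$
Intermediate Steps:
$L{\left(V \right)} = 10$ ($L{\left(V \right)} = 4 + 6 = 10$)
$g{\left(X,T \right)} = 10$
$q{\left(Y \right)} = \frac{1}{10}$
$f{\left(h,M \right)} = \frac{1}{10} + M$ ($f{\left(h,M \right)} = M + \frac{1}{10} = \frac{1}{10} + M$)
$\frac{1}{222635 + f{\left(-73,W{\left(G \right)} \right)}} = \frac{1}{222635 + \left(\frac{1}{10} + 22\right)} = \frac{1}{222635 + \frac{221}{10}} = \frac{1}{\frac{2226571}{10}} = \frac{10}{2226571}$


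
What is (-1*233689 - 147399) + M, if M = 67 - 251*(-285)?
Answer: -309486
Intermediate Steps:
M = 71602 (M = 67 + 71535 = 71602)
(-1*233689 - 147399) + M = (-1*233689 - 147399) + 71602 = (-233689 - 147399) + 71602 = -381088 + 71602 = -309486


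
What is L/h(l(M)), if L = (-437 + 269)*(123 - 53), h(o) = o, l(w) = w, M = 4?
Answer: -2940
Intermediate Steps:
L = -11760 (L = -168*70 = -11760)
L/h(l(M)) = -11760/4 = -11760*¼ = -2940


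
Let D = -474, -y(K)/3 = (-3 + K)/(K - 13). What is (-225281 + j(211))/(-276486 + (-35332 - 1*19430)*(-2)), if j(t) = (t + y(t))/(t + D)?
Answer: 977610329/724531599 ≈ 1.3493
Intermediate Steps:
y(K) = -3*(-3 + K)/(-13 + K) (y(K) = -3*(-3 + K)/(K - 13) = -3*(-3 + K)/(-13 + K))
j(t) = (t + 3*(3 - t)/(-13 + t))/(-474 + t) (j(t) = (t + 3*(3 - t)/(-13 + t))/(t - 474) = (t + 3*(3 - t)/(-13 + t))/(-474 + t))
(-225281 + j(211))/(-276486 + (-35332 - 1*19430)*(-2)) = (-225281 + (9 - 3*211 + 211*(-13 + 211))/((-474 + 211)*(-13 + 211)))/(-276486 + (-35332 - 1*19430)*(-2)) = (-225281 + (9 - 633 + 211*198)/(-263*198))/(-276486 + (-35332 - 19430)*(-2)) = (-225281 - 1/263*1/198*(9 - 633 + 41778))/(-276486 - 54762*(-2)) = (-225281 - 1/263*1/198*41154)/(-276486 + 109524) = (-225281 - 6859/8679)/(-166962) = -1955220658/8679*(-1/166962) = 977610329/724531599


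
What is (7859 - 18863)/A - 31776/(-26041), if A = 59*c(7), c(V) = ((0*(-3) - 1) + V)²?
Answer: -18255245/4609257 ≈ -3.9606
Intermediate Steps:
c(V) = (-1 + V)² (c(V) = ((0 - 1) + V)² = (-1 + V)²)
A = 2124 (A = 59*(-1 + 7)² = 59*6² = 59*36 = 2124)
(7859 - 18863)/A - 31776/(-26041) = (7859 - 18863)/2124 - 31776/(-26041) = -11004*1/2124 - 31776*(-1/26041) = -917/177 + 31776/26041 = -18255245/4609257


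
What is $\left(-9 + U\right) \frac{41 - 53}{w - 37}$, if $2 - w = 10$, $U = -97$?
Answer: $- \frac{424}{15} \approx -28.267$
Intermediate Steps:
$w = -8$ ($w = 2 - 10 = -8$)
$\left(-9 + U\right) \frac{41 - 53}{w - 37} = \left(-9 - 97\right) \frac{41 - 53}{-8 - 37} = - 106 \left(- \frac{12}{-45}\right) = - 106 \left(\left(-12\right) \left(- \frac{1}{45}\right)\right) = \left(-106\right) \frac{4}{15} = - \frac{424}{15}$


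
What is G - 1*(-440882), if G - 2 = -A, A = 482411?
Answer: -41527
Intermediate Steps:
G = -482409 (G = 2 - 1*482411 = 2 - 482411 = -482409)
G - 1*(-440882) = -482409 - 1*(-440882) = -482409 + 440882 = -41527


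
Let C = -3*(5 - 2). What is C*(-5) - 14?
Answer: 31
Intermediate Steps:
C = -9 (C = -3*3 = -9)
C*(-5) - 14 = -9*(-5) - 14 = 45 - 14 = 31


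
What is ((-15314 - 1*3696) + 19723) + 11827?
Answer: 12540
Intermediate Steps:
((-15314 - 1*3696) + 19723) + 11827 = ((-15314 - 3696) + 19723) + 11827 = (-19010 + 19723) + 11827 = 713 + 11827 = 12540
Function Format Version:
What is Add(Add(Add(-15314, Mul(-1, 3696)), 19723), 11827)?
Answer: 12540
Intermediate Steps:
Add(Add(Add(-15314, Mul(-1, 3696)), 19723), 11827) = Add(Add(Add(-15314, -3696), 19723), 11827) = Add(Add(-19010, 19723), 11827) = Add(713, 11827) = 12540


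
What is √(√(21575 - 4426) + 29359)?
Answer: √(29359 + √17149) ≈ 171.73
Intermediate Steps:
√(√(21575 - 4426) + 29359) = √(√17149 + 29359) = √(29359 + √17149)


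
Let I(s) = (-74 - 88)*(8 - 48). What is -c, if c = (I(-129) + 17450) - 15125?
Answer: -8805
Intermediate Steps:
I(s) = 6480 (I(s) = -162*(-40) = 6480)
c = 8805 (c = (6480 + 17450) - 15125 = 23930 - 15125 = 8805)
-c = -1*8805 = -8805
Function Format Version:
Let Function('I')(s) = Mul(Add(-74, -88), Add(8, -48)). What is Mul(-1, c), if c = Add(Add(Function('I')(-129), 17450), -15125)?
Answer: -8805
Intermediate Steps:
Function('I')(s) = 6480 (Function('I')(s) = Mul(-162, -40) = 6480)
c = 8805 (c = Add(Add(6480, 17450), -15125) = Add(23930, -15125) = 8805)
Mul(-1, c) = Mul(-1, 8805) = -8805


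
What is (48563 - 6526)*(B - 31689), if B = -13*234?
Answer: -1459987047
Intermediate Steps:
B = -3042
(48563 - 6526)*(B - 31689) = (48563 - 6526)*(-3042 - 31689) = 42037*(-34731) = -1459987047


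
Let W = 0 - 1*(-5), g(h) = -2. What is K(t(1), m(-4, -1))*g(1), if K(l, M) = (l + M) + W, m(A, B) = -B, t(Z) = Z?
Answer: -14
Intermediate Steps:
W = 5 (W = 0 + 5 = 5)
K(l, M) = 5 + M + l (K(l, M) = (l + M) + 5 = (M + l) + 5 = 5 + M + l)
K(t(1), m(-4, -1))*g(1) = (5 - 1*(-1) + 1)*(-2) = (5 + 1 + 1)*(-2) = 7*(-2) = -14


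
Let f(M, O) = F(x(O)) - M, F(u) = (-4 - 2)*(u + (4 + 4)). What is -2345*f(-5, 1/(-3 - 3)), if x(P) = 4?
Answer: 157115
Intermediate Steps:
F(u) = -48 - 6*u (F(u) = -6*(u + 8) = -6*(8 + u) = -48 - 6*u)
f(M, O) = -72 - M (f(M, O) = (-48 - 6*4) - M = (-48 - 24) - M = -72 - M)
-2345*f(-5, 1/(-3 - 3)) = -2345*(-72 - 1*(-5)) = -2345*(-72 + 5) = -2345*(-67) = 157115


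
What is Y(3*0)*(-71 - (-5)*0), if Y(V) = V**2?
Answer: 0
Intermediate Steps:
Y(3*0)*(-71 - (-5)*0) = (3*0)**2*(-71 - (-5)*0) = 0**2*(-71 - 1*0) = 0*(-71 + 0) = 0*(-71) = 0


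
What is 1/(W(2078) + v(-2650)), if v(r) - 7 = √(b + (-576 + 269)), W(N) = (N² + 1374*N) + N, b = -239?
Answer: 7175341/51485518466827 - I*√546/51485518466827 ≈ 1.3937e-7 - 4.5385e-13*I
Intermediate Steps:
W(N) = N² + 1375*N
v(r) = 7 + I*√546 (v(r) = 7 + √(-239 + (-576 + 269)) = 7 + √(-239 - 307) = 7 + √(-546) = 7 + I*√546)
1/(W(2078) + v(-2650)) = 1/(2078*(1375 + 2078) + (7 + I*√546)) = 1/(2078*3453 + (7 + I*√546)) = 1/(7175334 + (7 + I*√546)) = 1/(7175341 + I*√546)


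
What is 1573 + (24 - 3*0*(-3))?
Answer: 1597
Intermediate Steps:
1573 + (24 - 3*0*(-3)) = 1573 + (24 + 0*(-3)) = 1573 + (24 + 0) = 1573 + 24 = 1597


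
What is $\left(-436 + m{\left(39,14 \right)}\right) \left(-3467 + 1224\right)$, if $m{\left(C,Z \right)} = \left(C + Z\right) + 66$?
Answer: $711031$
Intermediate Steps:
$m{\left(C,Z \right)} = 66 + C + Z$
$\left(-436 + m{\left(39,14 \right)}\right) \left(-3467 + 1224\right) = \left(-436 + \left(66 + 39 + 14\right)\right) \left(-3467 + 1224\right) = \left(-436 + 119\right) \left(-2243\right) = \left(-317\right) \left(-2243\right) = 711031$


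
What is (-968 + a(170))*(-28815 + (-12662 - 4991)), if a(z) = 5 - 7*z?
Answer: 100045604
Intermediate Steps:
(-968 + a(170))*(-28815 + (-12662 - 4991)) = (-968 + (5 - 7*170))*(-28815 + (-12662 - 4991)) = (-968 + (5 - 1190))*(-28815 - 17653) = (-968 - 1185)*(-46468) = -2153*(-46468) = 100045604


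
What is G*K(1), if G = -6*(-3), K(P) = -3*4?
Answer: -216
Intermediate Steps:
K(P) = -12
G = 18
G*K(1) = 18*(-12) = -216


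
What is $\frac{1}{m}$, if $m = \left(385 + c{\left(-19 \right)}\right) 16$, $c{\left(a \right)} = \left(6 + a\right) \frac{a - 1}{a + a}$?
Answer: $\frac{19}{114960} \approx 0.00016527$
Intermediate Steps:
$c{\left(a \right)} = \frac{\left(-1 + a\right) \left(6 + a\right)}{2 a}$ ($c{\left(a \right)} = \left(6 + a\right) \frac{-1 + a}{2 a} = \frac{\left(-1 + a\right) \left(6 + a\right)}{2 a}$)
$m = \frac{114960}{19}$ ($m = \left(385 + \frac{-6 - 19 \left(5 - 19\right)}{2 \left(-19\right)}\right) 16 = \left(385 + \frac{1}{2} \left(- \frac{1}{19}\right) \left(-6 - -266\right)\right) 16 = \left(385 + \frac{1}{2} \left(- \frac{1}{19}\right) \left(-6 + 266\right)\right) 16 = \left(385 + \frac{1}{2} \left(- \frac{1}{19}\right) 260\right) 16 = \left(385 - \frac{130}{19}\right) 16 = \frac{7185}{19} \cdot 16 = \frac{114960}{19} \approx 6050.5$)
$\frac{1}{m} = \frac{1}{\frac{114960}{19}} = \frac{19}{114960}$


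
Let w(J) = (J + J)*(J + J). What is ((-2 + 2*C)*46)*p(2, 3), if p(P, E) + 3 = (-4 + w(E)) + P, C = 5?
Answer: 11408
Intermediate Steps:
w(J) = 4*J**2 (w(J) = (2*J)*(2*J) = 4*J**2)
p(P, E) = -7 + P + 4*E**2 (p(P, E) = -3 + ((-4 + 4*E**2) + P) = -3 + (-4 + P + 4*E**2) = -7 + P + 4*E**2)
((-2 + 2*C)*46)*p(2, 3) = ((-2 + 2*5)*46)*(-7 + 2 + 4*3**2) = ((-2 + 10)*46)*(-7 + 2 + 4*9) = (8*46)*(-7 + 2 + 36) = 368*31 = 11408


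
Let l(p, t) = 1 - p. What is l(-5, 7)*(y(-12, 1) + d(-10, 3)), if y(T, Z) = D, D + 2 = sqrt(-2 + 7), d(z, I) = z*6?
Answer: -372 + 6*sqrt(5) ≈ -358.58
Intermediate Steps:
d(z, I) = 6*z
D = -2 + sqrt(5) (D = -2 + sqrt(-2 + 7) = -2 + sqrt(5) ≈ 0.23607)
y(T, Z) = -2 + sqrt(5)
l(-5, 7)*(y(-12, 1) + d(-10, 3)) = (1 - 1*(-5))*((-2 + sqrt(5)) + 6*(-10)) = (1 + 5)*((-2 + sqrt(5)) - 60) = 6*(-62 + sqrt(5)) = -372 + 6*sqrt(5)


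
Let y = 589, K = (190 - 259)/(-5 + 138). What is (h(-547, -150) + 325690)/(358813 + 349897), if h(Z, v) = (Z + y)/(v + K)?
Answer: 1086663754/2364610915 ≈ 0.45955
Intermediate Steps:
K = -69/133 ≈ -0.51880
h(Z, v) = (589 + Z)/(-69/133 + v) (h(Z, v) = (Z + 589)/(v - 69/133) = (589 + Z)/(-69/133 + v))
(h(-547, -150) + 325690)/(358813 + 349897) = (133*(589 - 547)/(-69 + 133*(-150)) + 325690)/(358813 + 349897) = (133*42/(-69 - 19950) + 325690)/708710 = (133*42/(-20019) + 325690)*(1/708710) = (133*(-1/20019)*42 + 325690)*(1/708710) = (-1862/6673 + 325690)*(1/708710) = (2173327508/6673)*(1/708710) = 1086663754/2364610915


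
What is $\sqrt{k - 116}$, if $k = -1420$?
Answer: $16 i \sqrt{6} \approx 39.192 i$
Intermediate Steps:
$\sqrt{k - 116} = \sqrt{-1420 - 116} = \sqrt{-1536} = 16 i \sqrt{6}$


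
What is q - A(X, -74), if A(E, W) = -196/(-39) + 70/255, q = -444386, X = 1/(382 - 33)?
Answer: -294631432/663 ≈ -4.4439e+5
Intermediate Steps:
X = 1/349 ≈ 0.0028653
A(E, W) = 3514/663 (A(E, W) = -196*(-1/39) + 70*(1/255) = 196/39 + 14/51 = 3514/663)
q - A(X, -74) = -444386 - 1*3514/663 = -444386 - 3514/663 = -294631432/663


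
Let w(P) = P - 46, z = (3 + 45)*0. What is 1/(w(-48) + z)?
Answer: -1/94 ≈ -0.010638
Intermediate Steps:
z = 0 (z = 48*0 = 0)
w(P) = -46 + P
1/(w(-48) + z) = 1/((-46 - 48) + 0) = 1/(-94 + 0) = 1/(-94) = -1/94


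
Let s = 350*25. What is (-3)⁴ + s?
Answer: 8831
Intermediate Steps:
s = 8750
(-3)⁴ + s = (-3)⁴ + 8750 = 81 + 8750 = 8831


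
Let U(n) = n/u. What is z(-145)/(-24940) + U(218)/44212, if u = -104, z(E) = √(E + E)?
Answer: -109/2299024 - I*√290/24940 ≈ -4.7411e-5 - 0.00068281*I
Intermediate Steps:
z(E) = √2*√E (z(E) = √(2*E) = √2*√E)
U(n) = -n/104 (U(n) = n/(-104) = n*(-1/104) = -n/104)
z(-145)/(-24940) + U(218)/44212 = (√2*√(-145))/(-24940) - 1/104*218/44212 = (√2*(I*√145))*(-1/24940) - 109/52*1/44212 = (I*√290)*(-1/24940) - 109/2299024 = -I*√290/24940 - 109/2299024 = -109/2299024 - I*√290/24940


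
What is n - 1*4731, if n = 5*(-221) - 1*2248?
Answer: -8084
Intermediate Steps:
n = -3353 (n = -1105 - 2248 = -3353)
n - 1*4731 = -3353 - 1*4731 = -3353 - 4731 = -8084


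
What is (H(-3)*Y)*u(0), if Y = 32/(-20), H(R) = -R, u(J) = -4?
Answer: 96/5 ≈ 19.200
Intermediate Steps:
Y = -8/5 (Y = 32*(-1/20) = -8/5 ≈ -1.6000)
(H(-3)*Y)*u(0) = (-1*(-3)*(-8/5))*(-4) = (3*(-8/5))*(-4) = -24/5*(-4) = 96/5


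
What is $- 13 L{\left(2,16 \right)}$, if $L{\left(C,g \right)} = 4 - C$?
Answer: $-26$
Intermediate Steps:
$- 13 L{\left(2,16 \right)} = - 13 \left(4 - 2\right) = \left(-13\right) 2 = -26$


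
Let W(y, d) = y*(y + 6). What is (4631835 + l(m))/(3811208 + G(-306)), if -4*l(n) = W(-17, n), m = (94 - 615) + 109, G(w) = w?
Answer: 18527153/15243608 ≈ 1.2154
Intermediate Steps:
W(y, d) = y*(6 + y)
m = -412 (m = -521 + 109 = -412)
l(n) = -187/4 (l(n) = -(-17)*(6 - 17)/4 = -(-17)*(-11)/4 = -¼*187 = -187/4)
(4631835 + l(m))/(3811208 + G(-306)) = (4631835 - 187/4)/(3811208 - 306) = (18527153/4)/3810902 = (18527153/4)*(1/3810902) = 18527153/15243608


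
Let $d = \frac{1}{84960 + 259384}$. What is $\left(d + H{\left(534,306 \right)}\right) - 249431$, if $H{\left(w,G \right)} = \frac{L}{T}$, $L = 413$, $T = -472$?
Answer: $- \frac{21472592391}{86086} \approx -2.4943 \cdot 10^{5}$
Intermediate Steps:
$d = \frac{1}{344344} \approx 2.9041 \cdot 10^{-6}$
$H{\left(w,G \right)} = - \frac{7}{8}$ ($H{\left(w,G \right)} = \frac{413}{-472} = 413 \left(- \frac{1}{472}\right) = - \frac{7}{8}$)
$\left(d + H{\left(534,306 \right)}\right) - 249431 = \left(\frac{1}{344344} - \frac{7}{8}\right) - 249431 = - \frac{75325}{86086} - 249431 = - \frac{21472592391}{86086}$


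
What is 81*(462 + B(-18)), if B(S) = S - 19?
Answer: 34425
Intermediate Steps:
B(S) = -19 + S
81*(462 + B(-18)) = 81*(462 + (-19 - 18)) = 81*(462 - 37) = 81*425 = 34425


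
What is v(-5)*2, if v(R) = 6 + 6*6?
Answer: 84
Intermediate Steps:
v(R) = 42 (v(R) = 6 + 36 = 42)
v(-5)*2 = 42*2 = 84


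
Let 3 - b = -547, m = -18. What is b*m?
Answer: -9900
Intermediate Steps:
b = 550 (b = 3 - 1*(-547) = 3 + 547 = 550)
b*m = 550*(-18) = -9900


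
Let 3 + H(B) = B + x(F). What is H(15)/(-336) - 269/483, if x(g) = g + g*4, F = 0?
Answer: -1145/1932 ≈ -0.59265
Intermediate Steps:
x(g) = 5*g (x(g) = g + 4*g = 5*g)
H(B) = -3 + B (H(B) = -3 + (B + 5*0) = -3 + (B + 0) = -3 + B)
H(15)/(-336) - 269/483 = (-3 + 15)/(-336) - 269/483 = 12*(-1/336) - 269*1/483 = -1/28 - 269/483 = -1145/1932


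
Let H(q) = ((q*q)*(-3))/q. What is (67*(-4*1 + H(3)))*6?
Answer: -5226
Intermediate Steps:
H(q) = -3*q (H(q) = (q²*(-3))/q = (-3*q²)/q = -3*q)
(67*(-4*1 + H(3)))*6 = (67*(-4*1 - 3*3))*6 = (67*(-4 - 9))*6 = (67*(-13))*6 = -871*6 = -5226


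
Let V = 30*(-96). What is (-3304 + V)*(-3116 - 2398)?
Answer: 34098576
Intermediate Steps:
V = -2880
(-3304 + V)*(-3116 - 2398) = (-3304 - 2880)*(-3116 - 2398) = -6184*(-5514) = 34098576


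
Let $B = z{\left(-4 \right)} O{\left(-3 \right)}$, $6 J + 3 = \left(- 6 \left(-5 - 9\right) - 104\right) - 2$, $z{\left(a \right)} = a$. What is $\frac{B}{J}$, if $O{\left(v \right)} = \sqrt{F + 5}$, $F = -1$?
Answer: $\frac{48}{25} \approx 1.92$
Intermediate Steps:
$J = - \frac{25}{6}$ ($J = - \frac{1}{2} + \frac{\left(- 6 \left(-5 - 9\right) - 104\right) - 2}{6} = - \frac{1}{2} + \frac{\left(\left(-6\right) \left(-14\right) - 104\right) - 2}{6} = - \frac{1}{2} + \frac{\left(84 - 104\right) - 2}{6} = - \frac{1}{2} + \frac{-20 - 2}{6} = - \frac{1}{2} + \frac{1}{6} \left(-22\right) = - \frac{1}{2} - \frac{11}{3} = - \frac{25}{6} \approx -4.1667$)
$O{\left(v \right)} = 2$ ($O{\left(v \right)} = \sqrt{-1 + 5} = \sqrt{4} = 2$)
$B = -8$ ($B = \left(-4\right) 2 = -8$)
$\frac{B}{J} = - \frac{8}{- \frac{25}{6}} = \left(-8\right) \left(- \frac{6}{25}\right) = \frac{48}{25}$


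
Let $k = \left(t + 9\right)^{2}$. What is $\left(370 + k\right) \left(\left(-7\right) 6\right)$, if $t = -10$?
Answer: $-15582$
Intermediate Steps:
$k = 1$ ($k = \left(-10 + 9\right)^{2} = \left(-1\right)^{2} = 1$)
$\left(370 + k\right) \left(\left(-7\right) 6\right) = \left(370 + 1\right) \left(\left(-7\right) 6\right) = 371 \left(-42\right) = -15582$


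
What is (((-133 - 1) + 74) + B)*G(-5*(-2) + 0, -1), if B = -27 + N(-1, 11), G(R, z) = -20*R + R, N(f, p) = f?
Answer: 16720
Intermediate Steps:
G(R, z) = -19*R
B = -28 (B = -27 - 1 = -28)
(((-133 - 1) + 74) + B)*G(-5*(-2) + 0, -1) = (((-133 - 1) + 74) - 28)*(-19*(-5*(-2) + 0)) = ((-134 + 74) - 28)*(-19*(10 + 0)) = (-60 - 28)*(-19*10) = -88*(-190) = 16720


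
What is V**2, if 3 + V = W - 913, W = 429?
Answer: 237169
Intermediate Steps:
V = -487 (V = -3 + (429 - 913) = -3 - 484 = -487)
V**2 = (-487)**2 = 237169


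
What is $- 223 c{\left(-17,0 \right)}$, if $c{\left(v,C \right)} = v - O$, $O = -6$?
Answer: $2453$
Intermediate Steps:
$c{\left(v,C \right)} = 6 + v$ ($c{\left(v,C \right)} = v - -6 = v + 6 = 6 + v$)
$- 223 c{\left(-17,0 \right)} = - 223 \left(6 - 17\right) = \left(-223\right) \left(-11\right) = 2453$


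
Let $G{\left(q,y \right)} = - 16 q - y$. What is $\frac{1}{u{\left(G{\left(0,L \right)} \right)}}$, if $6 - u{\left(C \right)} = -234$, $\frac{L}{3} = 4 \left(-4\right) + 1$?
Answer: $\frac{1}{240} \approx 0.0041667$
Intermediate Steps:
$L = -45$ ($L = 3 \left(4 \left(-4\right) + 1\right) = 3 \left(-16 + 1\right) = 3 \left(-15\right) = -45$)
$G{\left(q,y \right)} = - y - 16 q$
$u{\left(C \right)} = 240$ ($u{\left(C \right)} = 6 - -234 = 6 + 234 = 240$)
$\frac{1}{u{\left(G{\left(0,L \right)} \right)}} = \frac{1}{240}$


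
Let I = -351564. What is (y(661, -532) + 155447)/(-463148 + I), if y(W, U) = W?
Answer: -39027/203678 ≈ -0.19161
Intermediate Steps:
(y(661, -532) + 155447)/(-463148 + I) = (661 + 155447)/(-463148 - 351564) = 156108/(-814712) = 156108*(-1/814712) = -39027/203678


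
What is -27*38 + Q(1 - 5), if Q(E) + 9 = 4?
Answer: -1031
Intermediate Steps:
Q(E) = -5 (Q(E) = -9 + 4 = -5)
-27*38 + Q(1 - 5) = -27*38 - 5 = -1026 - 5 = -1031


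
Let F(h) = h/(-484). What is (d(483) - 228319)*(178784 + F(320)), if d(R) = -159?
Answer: -4942615222752/121 ≈ -4.0848e+10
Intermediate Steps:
F(h) = -h/484 (F(h) = h*(-1/484) = -h/484)
(d(483) - 228319)*(178784 + F(320)) = (-159 - 228319)*(178784 - 1/484*320) = -228478*(178784 - 80/121) = -228478*21632784/121 = -4942615222752/121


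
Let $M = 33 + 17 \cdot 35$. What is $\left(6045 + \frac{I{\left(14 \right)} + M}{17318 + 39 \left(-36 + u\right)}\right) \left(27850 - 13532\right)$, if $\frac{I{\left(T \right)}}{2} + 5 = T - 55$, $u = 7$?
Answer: $\frac{1401029916418}{16187} \approx 8.6553 \cdot 10^{7}$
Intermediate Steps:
$I{\left(T \right)} = -120 + 2 T$ ($I{\left(T \right)} = -10 + 2 \left(T - 55\right) = -10 + 2 \left(-55 + T\right) = -10 + \left(-110 + 2 T\right) = -120 + 2 T$)
$M = 628$ ($M = 33 + 595 = 628$)
$\left(6045 + \frac{I{\left(14 \right)} + M}{17318 + 39 \left(-36 + u\right)}\right) \left(27850 - 13532\right) = \left(6045 + \frac{\left(-120 + 2 \cdot 14\right) + 628}{17318 + 39 \left(-36 + 7\right)}\right) \left(27850 - 13532\right) = \left(6045 + \frac{\left(-120 + 28\right) + 628}{17318 + 39 \left(-29\right)}\right) 14318 = \left(6045 + \frac{-92 + 628}{17318 - 1131}\right) 14318 = \left(6045 + \frac{536}{16187}\right) 14318 = \frac{97850951}{16187} \cdot 14318 = \frac{1401029916418}{16187}$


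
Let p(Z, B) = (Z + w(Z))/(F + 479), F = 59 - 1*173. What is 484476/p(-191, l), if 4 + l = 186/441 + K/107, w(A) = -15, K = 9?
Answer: -88416870/103 ≈ -8.5842e+5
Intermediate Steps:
F = -114 (F = 59 - 173 = -114)
l = -54959/15729 (l = -4 + (186/441 + 9/107) = -4 + (186*(1/441) + 9*(1/107)) = -4 + (62/147 + 9/107) = -4 + 7957/15729 = -54959/15729 ≈ -3.4941)
p(Z, B) = -3/73 + Z/365 (p(Z, B) = (Z - 15)/(-114 + 479) = (-15 + Z)/365 = (-15 + Z)*(1/365) = -3/73 + Z/365)
484476/p(-191, l) = 484476/(-3/73 + (1/365)*(-191)) = 484476/(-3/73 - 191/365) = 484476/(-206/365) = 484476*(-365/206) = -88416870/103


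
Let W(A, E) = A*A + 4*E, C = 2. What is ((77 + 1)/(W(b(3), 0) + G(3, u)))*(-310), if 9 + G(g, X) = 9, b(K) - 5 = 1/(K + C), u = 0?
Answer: -11625/13 ≈ -894.23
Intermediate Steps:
b(K) = 5 + 1/(2 + K) (b(K) = 5 + 1/(K + 2) = 5 + 1/(2 + K))
W(A, E) = A² + 4*E
G(g, X) = 0 (G(g, X) = -9 + 9 = 0)
((77 + 1)/(W(b(3), 0) + G(3, u)))*(-310) = ((77 + 1)/((((11 + 5*3)/(2 + 3))² + 4*0) + 0))*(-310) = (78/((((11 + 15)/5)² + 0) + 0))*(-310) = (78/((((⅕)*26)² + 0) + 0))*(-310) = (78/(((26/5)² + 0) + 0))*(-310) = (78/((676/25 + 0) + 0))*(-310) = (78/(676/25 + 0))*(-310) = (78/(676/25))*(-310) = (78*(25/676))*(-310) = (75/26)*(-310) = -11625/13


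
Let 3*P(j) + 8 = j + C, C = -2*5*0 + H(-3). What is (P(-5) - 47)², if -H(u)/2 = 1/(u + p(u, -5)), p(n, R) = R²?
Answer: 319225/121 ≈ 2638.2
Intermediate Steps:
H(u) = -2/(25 + u) (H(u) = -2/(u + (-5)²) = -2/(u + 25) = -2/(25 + u))
C = -1/11 (C = -2*5*0 - 2/(25 - 3) = -10*0 - 2/22 = 0 - 2*1/22 = 0 - 1/11 = -1/11 ≈ -0.090909)
P(j) = -89/33 + j/3 (P(j) = -8/3 + (j - 1/11)/3 = -8/3 + (-1/11 + j)/3 = -8/3 + (-1/33 + j/3) = -89/33 + j/3)
(P(-5) - 47)² = ((-89/33 + (⅓)*(-5)) - 47)² = ((-89/33 - 5/3) - 47)² = (-48/11 - 47)² = (-565/11)² = 319225/121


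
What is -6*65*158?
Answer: -61620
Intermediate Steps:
-6*65*158 = -390*158 = -61620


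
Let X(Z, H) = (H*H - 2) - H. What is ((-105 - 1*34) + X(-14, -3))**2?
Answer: 16641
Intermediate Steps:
X(Z, H) = -2 + H**2 - H (X(Z, H) = (H**2 - 2) - H = (-2 + H**2) - H = -2 + H**2 - H)
((-105 - 1*34) + X(-14, -3))**2 = ((-105 - 1*34) + (-2 + (-3)**2 - 1*(-3)))**2 = ((-105 - 34) + (-2 + 9 + 3))**2 = (-139 + 10)**2 = (-129)**2 = 16641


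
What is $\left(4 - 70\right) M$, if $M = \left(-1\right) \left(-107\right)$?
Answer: $-7062$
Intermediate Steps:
$M = 107$
$\left(4 - 70\right) M = \left(4 - 70\right) 107 = \left(-66\right) 107 = -7062$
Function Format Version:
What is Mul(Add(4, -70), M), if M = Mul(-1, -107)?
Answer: -7062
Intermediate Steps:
M = 107
Mul(Add(4, -70), M) = Mul(Add(4, -70), 107) = Mul(-66, 107) = -7062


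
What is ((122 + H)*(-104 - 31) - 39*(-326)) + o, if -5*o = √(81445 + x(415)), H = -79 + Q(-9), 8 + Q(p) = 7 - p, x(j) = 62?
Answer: 5829 - √81507/5 ≈ 5771.9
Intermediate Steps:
Q(p) = -1 - p (Q(p) = -8 + (7 - p) = -1 - p)
H = -71 (H = -79 + (-1 - 1*(-9)) = -79 + (-1 + 9) = -79 + 8 = -71)
o = -√81507/5 (o = -√(81445 + 62)/5 = -√81507/5 ≈ -57.099)
((122 + H)*(-104 - 31) - 39*(-326)) + o = ((122 - 71)*(-104 - 31) - 39*(-326)) - √81507/5 = (51*(-135) + 12714) - √81507/5 = (-6885 + 12714) - √81507/5 = 5829 - √81507/5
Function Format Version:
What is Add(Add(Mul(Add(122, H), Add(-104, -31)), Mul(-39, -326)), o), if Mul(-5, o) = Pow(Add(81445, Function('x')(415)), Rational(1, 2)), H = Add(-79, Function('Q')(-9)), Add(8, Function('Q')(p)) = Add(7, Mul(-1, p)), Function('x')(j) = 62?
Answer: Add(5829, Mul(Rational(-1, 5), Pow(81507, Rational(1, 2)))) ≈ 5771.9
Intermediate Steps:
Function('Q')(p) = Add(-1, Mul(-1, p)) (Function('Q')(p) = Add(-8, Add(7, Mul(-1, p))) = Add(-1, Mul(-1, p)))
H = -71 (H = Add(-79, Add(-1, Mul(-1, -9))) = Add(-79, Add(-1, 9)) = Add(-79, 8) = -71)
o = Mul(Rational(-1, 5), Pow(81507, Rational(1, 2))) (o = Mul(Rational(-1, 5), Pow(Add(81445, 62), Rational(1, 2))) = Mul(Rational(-1, 5), Pow(81507, Rational(1, 2))) ≈ -57.099)
Add(Add(Mul(Add(122, H), Add(-104, -31)), Mul(-39, -326)), o) = Add(Add(Mul(Add(122, -71), Add(-104, -31)), Mul(-39, -326)), Mul(Rational(-1, 5), Pow(81507, Rational(1, 2)))) = Add(Add(Mul(51, -135), 12714), Mul(Rational(-1, 5), Pow(81507, Rational(1, 2)))) = Add(Add(-6885, 12714), Mul(Rational(-1, 5), Pow(81507, Rational(1, 2)))) = Add(5829, Mul(Rational(-1, 5), Pow(81507, Rational(1, 2))))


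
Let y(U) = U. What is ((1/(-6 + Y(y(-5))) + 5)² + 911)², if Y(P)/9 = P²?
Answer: 2015443132453969/2300257521 ≈ 8.7618e+5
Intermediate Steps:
Y(P) = 9*P²
((1/(-6 + Y(y(-5))) + 5)² + 911)² = ((1/(-6 + 9*(-5)²) + 5)² + 911)² = ((1/(-6 + 9*25) + 5)² + 911)² = ((1/(-6 + 225) + 5)² + 911)² = ((1/219 + 5)² + 911)² = ((1096/219)² + 911)² = (1201216/47961 + 911)² = (44893687/47961)² = 2015443132453969/2300257521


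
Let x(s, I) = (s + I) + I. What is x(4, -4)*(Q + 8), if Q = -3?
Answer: -20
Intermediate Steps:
x(s, I) = s + 2*I (x(s, I) = (I + s) + I = s + 2*I)
x(4, -4)*(Q + 8) = (4 + 2*(-4))*(-3 + 8) = (4 - 8)*5 = -4*5 = -20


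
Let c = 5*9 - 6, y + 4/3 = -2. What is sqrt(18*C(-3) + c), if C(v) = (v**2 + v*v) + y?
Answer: sqrt(303) ≈ 17.407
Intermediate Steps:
y = -10/3 (y = -4/3 - 2 = -10/3 ≈ -3.3333)
C(v) = -10/3 + 2*v**2 (C(v) = (v**2 + v*v) - 10/3 = (v**2 + v**2) - 10/3 = 2*v**2 - 10/3 = -10/3 + 2*v**2)
c = 39 (c = 45 - 6 = 39)
sqrt(18*C(-3) + c) = sqrt(18*(-10/3 + 2*(-3)**2) + 39) = sqrt(18*(-10/3 + 2*9) + 39) = sqrt(18*(-10/3 + 18) + 39) = sqrt(18*(44/3) + 39) = sqrt(264 + 39) = sqrt(303)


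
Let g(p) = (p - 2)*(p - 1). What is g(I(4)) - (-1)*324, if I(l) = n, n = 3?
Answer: 326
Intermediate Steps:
I(l) = 3
g(p) = (-1 + p)*(-2 + p) (g(p) = (-2 + p)*(-1 + p) = (-1 + p)*(-2 + p))
g(I(4)) - (-1)*324 = (2 + 3² - 3*3) - (-1)*324 = (2 + 9 - 9) - 1*(-324) = 2 + 324 = 326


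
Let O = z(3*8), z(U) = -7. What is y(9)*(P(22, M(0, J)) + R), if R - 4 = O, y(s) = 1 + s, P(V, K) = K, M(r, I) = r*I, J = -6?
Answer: -30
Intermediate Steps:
M(r, I) = I*r
O = -7
R = -3 (R = 4 - 7 = -3)
y(9)*(P(22, M(0, J)) + R) = (1 + 9)*(-6*0 - 3) = 10*(0 - 3) = 10*(-3) = -30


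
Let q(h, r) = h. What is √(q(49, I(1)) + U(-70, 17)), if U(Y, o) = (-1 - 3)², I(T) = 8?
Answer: √65 ≈ 8.0623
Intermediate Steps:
U(Y, o) = 16 (U(Y, o) = (-4)² = 16)
√(q(49, I(1)) + U(-70, 17)) = √(49 + 16) = √65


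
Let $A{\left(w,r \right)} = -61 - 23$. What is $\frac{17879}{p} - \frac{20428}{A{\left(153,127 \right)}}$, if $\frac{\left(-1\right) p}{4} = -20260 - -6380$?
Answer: $\frac{283916099}{1165920} \approx 243.51$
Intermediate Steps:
$A{\left(w,r \right)} = -84$ ($A{\left(w,r \right)} = -61 - 23 = -84$)
$p = 55520$ ($p = - 4 \left(-20260 - -6380\right) = - 4 \left(-20260 + 6380\right) = \left(-4\right) \left(-13880\right) = 55520$)
$\frac{17879}{p} - \frac{20428}{A{\left(153,127 \right)}} = \frac{17879}{55520} - \frac{20428}{-84} = 17879 \cdot \frac{1}{55520} - - \frac{5107}{21} = \frac{17879}{55520} + \frac{5107}{21} = \frac{283916099}{1165920}$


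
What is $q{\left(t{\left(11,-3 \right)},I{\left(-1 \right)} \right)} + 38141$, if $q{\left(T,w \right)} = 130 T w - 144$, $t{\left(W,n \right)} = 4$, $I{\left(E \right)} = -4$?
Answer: $35917$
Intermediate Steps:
$q{\left(T,w \right)} = -144 + 130 T w$ ($q{\left(T,w \right)} = 130 T w - 144 = -144 + 130 T w$)
$q{\left(t{\left(11,-3 \right)},I{\left(-1 \right)} \right)} + 38141 = \left(-144 + 130 \cdot 4 \left(-4\right)\right) + 38141 = \left(-144 - 2080\right) + 38141 = -2224 + 38141 = 35917$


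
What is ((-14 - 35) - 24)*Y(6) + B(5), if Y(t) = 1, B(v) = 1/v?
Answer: -364/5 ≈ -72.800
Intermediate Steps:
B(v) = 1/v
((-14 - 35) - 24)*Y(6) + B(5) = ((-14 - 35) - 24)*1 + 1/5 = (-49 - 24)*1 + ⅕ = -73*1 + ⅕ = -73 + ⅕ = -364/5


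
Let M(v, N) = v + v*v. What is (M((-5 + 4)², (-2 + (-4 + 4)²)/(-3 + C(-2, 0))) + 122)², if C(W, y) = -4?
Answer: 15376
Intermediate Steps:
M(v, N) = v + v²
(M((-5 + 4)², (-2 + (-4 + 4)²)/(-3 + C(-2, 0))) + 122)² = ((-5 + 4)²*(1 + (-5 + 4)²) + 122)² = ((-1)²*(1 + (-1)²) + 122)² = (1*(1 + 1) + 122)² = (1*2 + 122)² = (2 + 122)² = 124² = 15376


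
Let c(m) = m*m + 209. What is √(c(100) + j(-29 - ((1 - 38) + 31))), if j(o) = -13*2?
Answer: √10183 ≈ 100.91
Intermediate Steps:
c(m) = 209 + m² (c(m) = m² + 209 = 209 + m²)
j(o) = -26
√(c(100) + j(-29 - ((1 - 38) + 31))) = √((209 + 100²) - 26) = √((209 + 10000) - 26) = √(10209 - 26) = √10183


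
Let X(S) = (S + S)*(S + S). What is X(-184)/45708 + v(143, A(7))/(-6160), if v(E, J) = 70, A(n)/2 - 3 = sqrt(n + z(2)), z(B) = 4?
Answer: 2967901/1005576 ≈ 2.9514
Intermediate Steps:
A(n) = 6 + 2*sqrt(4 + n) (A(n) = 6 + 2*sqrt(n + 4) = 6 + 2*sqrt(4 + n))
X(S) = 4*S**2 (X(S) = (2*S)*(2*S) = 4*S**2)
X(-184)/45708 + v(143, A(7))/(-6160) = (4*(-184)**2)/45708 + 70/(-6160) = (4*33856)*(1/45708) + 70*(-1/6160) = 135424*(1/45708) - 1/88 = 33856/11427 - 1/88 = 2967901/1005576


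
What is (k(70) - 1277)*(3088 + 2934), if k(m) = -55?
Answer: -8021304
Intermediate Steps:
(k(70) - 1277)*(3088 + 2934) = (-55 - 1277)*(3088 + 2934) = -1332*6022 = -8021304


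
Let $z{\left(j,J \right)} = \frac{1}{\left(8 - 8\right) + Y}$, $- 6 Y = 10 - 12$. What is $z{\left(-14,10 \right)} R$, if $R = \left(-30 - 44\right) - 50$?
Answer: $-372$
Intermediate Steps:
$R = -124$ ($R = -74 - 50 = -124$)
$Y = \frac{1}{3}$ ($Y = - \frac{10 - 12}{6} = \left(- \frac{1}{6}\right) \left(-2\right) = \frac{1}{3} \approx 0.33333$)
$z{\left(j,J \right)} = 3$ ($z{\left(j,J \right)} = \frac{1}{\left(8 - 8\right) + \frac{1}{3}} = \frac{1}{0 + \frac{1}{3}} = \frac{1}{\frac{1}{3}} = 3$)
$z{\left(-14,10 \right)} R = 3 \left(-124\right) = -372$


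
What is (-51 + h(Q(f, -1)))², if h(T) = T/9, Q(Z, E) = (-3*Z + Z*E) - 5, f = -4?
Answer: 200704/81 ≈ 2477.8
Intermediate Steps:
Q(Z, E) = -5 - 3*Z + E*Z (Q(Z, E) = (-3*Z + E*Z) - 5 = -5 - 3*Z + E*Z)
h(T) = T/9 (h(T) = T*(⅑) = T/9)
(-51 + h(Q(f, -1)))² = (-51 + (-5 - 3*(-4) - 1*(-4))/9)² = (-51 + (-5 + 12 + 4)/9)² = (-51 + (⅑)*11)² = (-51 + 11/9)² = (-448/9)² = 200704/81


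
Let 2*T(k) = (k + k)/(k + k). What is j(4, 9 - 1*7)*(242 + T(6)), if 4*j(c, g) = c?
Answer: 485/2 ≈ 242.50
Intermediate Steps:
j(c, g) = c/4
T(k) = ½ (T(k) = ((k + k)/(k + k))/2 = ((2*k)/((2*k)))/2 = ((2*k)*(1/(2*k)))/2 = (½)*1 = ½)
j(4, 9 - 1*7)*(242 + T(6)) = ((¼)*4)*(242 + ½) = 1*(485/2) = 485/2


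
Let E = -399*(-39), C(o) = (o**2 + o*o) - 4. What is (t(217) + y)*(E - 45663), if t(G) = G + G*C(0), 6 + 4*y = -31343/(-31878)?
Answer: 417265079029/21252 ≈ 1.9634e+7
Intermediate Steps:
C(o) = -4 + 2*o**2 (C(o) = (o**2 + o**2) - 4 = 2*o**2 - 4 = -4 + 2*o**2)
E = 15561
y = -159925/127512 (y = -3/2 + (-31343/(-31878))/4 = -3/2 + (-31343*(-1/31878))/4 = -3/2 + (1/4)*(31343/31878) = -3/2 + 31343/127512 = -159925/127512 ≈ -1.2542)
t(G) = -3*G (t(G) = G + G*(-4 + 2*0**2) = G + G*(-4 + 2*0) = G + G*(-4 + 0) = G + G*(-4) = G - 4*G = -3*G)
(t(217) + y)*(E - 45663) = (-3*217 - 159925/127512)*(15561 - 45663) = (-651 - 159925/127512)*(-30102) = -83170237/127512*(-30102) = 417265079029/21252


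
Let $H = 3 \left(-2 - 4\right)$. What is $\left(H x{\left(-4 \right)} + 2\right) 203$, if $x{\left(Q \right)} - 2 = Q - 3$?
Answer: $18676$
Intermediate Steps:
$H = -18$ ($H = 3 \left(-6\right) = -18$)
$x{\left(Q \right)} = -1 + Q$ ($x{\left(Q \right)} = 2 + \left(Q - 3\right) = 2 + \left(-3 + Q\right) = -1 + Q$)
$\left(H x{\left(-4 \right)} + 2\right) 203 = \left(- 18 \left(-1 - 4\right) + 2\right) 203 = \left(\left(-18\right) \left(-5\right) + 2\right) 203 = \left(90 + 2\right) 203 = 92 \cdot 203 = 18676$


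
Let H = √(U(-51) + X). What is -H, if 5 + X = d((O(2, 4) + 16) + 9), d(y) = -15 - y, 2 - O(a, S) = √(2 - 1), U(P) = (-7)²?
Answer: -√3 ≈ -1.7320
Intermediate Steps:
U(P) = 49
O(a, S) = 1 (O(a, S) = 2 - √(2 - 1) = 2 - √1 = 2 - 1*1 = 2 - 1 = 1)
X = -46 (X = -5 + (-15 - ((1 + 16) + 9)) = -5 + (-15 - (17 + 9)) = -5 + (-15 - 1*26) = -5 + (-15 - 26) = -5 - 41 = -46)
H = √3 (H = √(49 - 46) = √3 ≈ 1.7320)
-H = -√3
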